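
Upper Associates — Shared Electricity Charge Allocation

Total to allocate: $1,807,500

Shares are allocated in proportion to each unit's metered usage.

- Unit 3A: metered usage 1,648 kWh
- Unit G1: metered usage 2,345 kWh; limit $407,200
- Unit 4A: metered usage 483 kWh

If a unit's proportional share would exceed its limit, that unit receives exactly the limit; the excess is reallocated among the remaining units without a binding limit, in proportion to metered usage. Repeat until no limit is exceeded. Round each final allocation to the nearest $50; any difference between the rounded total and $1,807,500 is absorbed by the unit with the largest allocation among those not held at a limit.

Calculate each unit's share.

Unit 3A: $1,082,900 · Unit G1: $407,200 · Unit 4A: $317,400

Metered usage total: 4,476.
Unconstrained shares: Unit 3A 665,495.98; Unit G1 946,958.78; Unit 4A 195,045.24.
Capped: Unit G1 ($407,200); remaining pool $1,400,300 reallocated over remaining metered usage 2,131.
Remaining shares: Unit 3A 1,082,916.19 → $1,082,900; Unit 4A 317,383.81 → $317,400.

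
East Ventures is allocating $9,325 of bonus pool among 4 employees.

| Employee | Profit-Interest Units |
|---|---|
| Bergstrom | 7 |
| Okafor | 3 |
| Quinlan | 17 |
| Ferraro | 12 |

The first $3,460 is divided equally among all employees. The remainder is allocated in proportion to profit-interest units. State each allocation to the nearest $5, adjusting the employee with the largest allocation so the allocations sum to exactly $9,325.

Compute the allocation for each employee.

Bergstrom: $1,920 · Okafor: $1,315 · Quinlan: $3,420 · Ferraro: $2,670

Equal tier: $3,460 ÷ 4 = $865 apiece.
Remainder $5,865 by profit-interest units (total 39): Bergstrom 1,052.69 → $1,055; Okafor 451.15 → $450; Quinlan 2,556.54 → $2,555; Ferraro 1,804.62 → $1,805.
Totals: Bergstrom $865 + $1,055 = $1,920; Okafor $865 + $450 = $1,315; Quinlan $865 + $2,555 = $3,420; Ferraro $865 + $1,805 = $2,670.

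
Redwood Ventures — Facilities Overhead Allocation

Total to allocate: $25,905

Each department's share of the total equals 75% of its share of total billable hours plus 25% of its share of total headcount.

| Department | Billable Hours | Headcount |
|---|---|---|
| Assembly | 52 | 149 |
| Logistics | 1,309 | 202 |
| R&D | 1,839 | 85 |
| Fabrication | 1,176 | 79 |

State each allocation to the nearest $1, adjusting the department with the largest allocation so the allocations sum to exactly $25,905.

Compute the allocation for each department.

Assembly: $2,105 · Logistics: $8,352 · R&D: $9,233 · Fabrication: $6,215

Billable hours total 4,376; headcount total 515.
Blended shares (75% billable hours + 25% headcount): Assembly 0.0812; Logistics 0.3224; R&D 0.3564; Fabrication 0.2399.
Raw shares: Assembly 2,104.58; Logistics 8,351.95; R&D 9,233.77; Fabrication 6,214.70.
Rounded to nearest $1: Assembly $2,105; Logistics $8,352; R&D $9,234; Fabrication $6,215. Sum = $25,906.
Difference $25,905 − $25,906 = −$1 applied to largest allocation (R&D): R&D becomes $9,233.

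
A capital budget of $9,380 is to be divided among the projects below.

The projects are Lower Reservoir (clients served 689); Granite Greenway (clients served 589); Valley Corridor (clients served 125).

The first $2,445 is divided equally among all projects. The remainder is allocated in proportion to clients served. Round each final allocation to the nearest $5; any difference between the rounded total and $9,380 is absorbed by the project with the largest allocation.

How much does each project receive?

$2,445 shared equally gives $815 per project.
Remainder $6,935 by clients served (total 1,403): Lower Reservoir 3,405.71 → $3,405; Granite Greenway 2,911.41 → $2,910; Valley Corridor 617.87 → $620.
Totals: Lower Reservoir $815 + $3,405 = $4,220; Granite Greenway $815 + $2,910 = $3,725; Valley Corridor $815 + $620 = $1,435.

Lower Reservoir: $4,220; Granite Greenway: $3,725; Valley Corridor: $1,435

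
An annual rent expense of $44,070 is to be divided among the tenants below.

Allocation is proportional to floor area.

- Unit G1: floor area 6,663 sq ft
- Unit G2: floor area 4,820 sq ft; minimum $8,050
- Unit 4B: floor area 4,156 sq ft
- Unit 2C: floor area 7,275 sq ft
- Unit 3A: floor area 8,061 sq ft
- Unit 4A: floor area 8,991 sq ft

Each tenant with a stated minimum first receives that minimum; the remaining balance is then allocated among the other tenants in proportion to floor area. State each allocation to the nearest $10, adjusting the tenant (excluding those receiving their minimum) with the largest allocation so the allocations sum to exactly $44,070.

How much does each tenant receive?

Unit G1: $6,830 | Unit G2: $8,050 | Unit 4B: $4,260 | Unit 2C: $7,460 | Unit 3A: $8,260 | Unit 4A: $9,210

Fund the minimums — Unit G2 $8,050. Remaining pool $36,020.
Remaining pool split over remaining floor area 35,146: Unit G1 6,828.69 → $6,830; Unit 4B 4,259.35 → $4,260; Unit 2C 7,455.91 → $7,460; Unit 3A 8,261.46 → $8,260; Unit 4A 9,214.59 → $9,210.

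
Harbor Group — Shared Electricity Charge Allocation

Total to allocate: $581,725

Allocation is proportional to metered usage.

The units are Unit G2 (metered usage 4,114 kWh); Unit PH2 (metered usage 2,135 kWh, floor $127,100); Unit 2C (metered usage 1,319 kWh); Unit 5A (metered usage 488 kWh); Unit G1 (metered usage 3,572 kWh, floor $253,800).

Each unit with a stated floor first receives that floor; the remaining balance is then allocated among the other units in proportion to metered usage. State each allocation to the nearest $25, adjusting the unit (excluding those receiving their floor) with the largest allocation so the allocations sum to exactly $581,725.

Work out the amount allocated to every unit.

Unit G2: $139,550; Unit PH2: $127,100; Unit 2C: $44,725; Unit 5A: $16,550; Unit G1: $253,800

Minimums first: Unit PH2 $127,100; Unit G1 $253,800. Balance $200,825.
Balance split over remaining metered usage 5,921: Unit G2 139,536.24 → $139,525; Unit 2C 44,737.07 → $44,725; Unit 5A 16,551.70 → $16,550.
Rounding difference +$25 applied to Unit G2 → $139,550.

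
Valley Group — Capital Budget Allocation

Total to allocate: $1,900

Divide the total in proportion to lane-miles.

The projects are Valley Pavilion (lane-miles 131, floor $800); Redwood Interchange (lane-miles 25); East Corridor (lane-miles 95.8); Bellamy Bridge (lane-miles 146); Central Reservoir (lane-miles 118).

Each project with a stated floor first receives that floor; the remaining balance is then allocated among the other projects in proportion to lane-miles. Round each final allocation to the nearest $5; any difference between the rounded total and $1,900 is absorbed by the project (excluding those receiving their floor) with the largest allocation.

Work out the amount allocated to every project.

Valley Pavilion: $800 · Redwood Interchange: $70 · East Corridor: $275 · Bellamy Bridge: $420 · Central Reservoir: $335

Minimums first: Valley Pavilion $800. Remaining pool $1,100.
Remaining pool split over remaining lane-miles 384.8: Redwood Interchange 71.47 → $70; East Corridor 273.86 → $275; Bellamy Bridge 417.36 → $415; Central Reservoir 337.32 → $335.
Rounding difference +$5 applied to Bellamy Bridge → $420.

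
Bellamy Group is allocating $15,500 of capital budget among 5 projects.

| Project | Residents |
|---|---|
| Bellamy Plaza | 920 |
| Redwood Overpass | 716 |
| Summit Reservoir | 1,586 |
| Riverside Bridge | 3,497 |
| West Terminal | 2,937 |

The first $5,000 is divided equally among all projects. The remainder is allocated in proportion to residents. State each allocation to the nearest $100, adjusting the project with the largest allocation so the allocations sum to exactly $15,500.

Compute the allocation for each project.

Bellamy Plaza: $2,000; Redwood Overpass: $1,800; Summit Reservoir: $2,700; Riverside Bridge: $4,800; West Terminal: $4,200

Equal tier: $5,000 ÷ 5 = $1,000 apiece.
Remainder $10,500 by residents (total 9,656): Bellamy Plaza 1,000.41 → $1,000; Redwood Overpass 778.58 → $800; Summit Reservoir 1,724.63 → $1,700; Riverside Bridge 3,802.66 → $3,800; West Terminal 3,193.71 → $3,200.
Totals: Bellamy Plaza $1,000 + $1,000 = $2,000; Redwood Overpass $1,000 + $800 = $1,800; Summit Reservoir $1,000 + $1,700 = $2,700; Riverside Bridge $1,000 + $3,800 = $4,800; West Terminal $1,000 + $3,200 = $4,200.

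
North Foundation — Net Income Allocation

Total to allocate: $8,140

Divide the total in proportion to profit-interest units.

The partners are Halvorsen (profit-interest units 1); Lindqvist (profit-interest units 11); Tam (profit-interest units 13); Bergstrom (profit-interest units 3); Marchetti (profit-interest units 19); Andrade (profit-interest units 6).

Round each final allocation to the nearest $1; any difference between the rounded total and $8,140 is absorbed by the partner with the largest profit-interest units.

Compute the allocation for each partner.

Profit-interest units total: 1 + 11 + 13 + 3 + 19 + 6 = 53.
Raw shares: Halvorsen 153.58; Lindqvist 1,689.43; Tam 1,996.60; Bergstrom 460.75; Marchetti 2,918.11; Andrade 921.51.
At nearest $1: Halvorsen $154; Lindqvist $1,689; Tam $1,997; Bergstrom $461; Marchetti $2,918; Andrade $922. Sum = $8,141.
Difference $8,140 − $8,141 = −$1 applied to largest profit-interest units (Marchetti): Marchetti becomes $2,917.

Halvorsen: $154 | Lindqvist: $1,689 | Tam: $1,997 | Bergstrom: $461 | Marchetti: $2,917 | Andrade: $922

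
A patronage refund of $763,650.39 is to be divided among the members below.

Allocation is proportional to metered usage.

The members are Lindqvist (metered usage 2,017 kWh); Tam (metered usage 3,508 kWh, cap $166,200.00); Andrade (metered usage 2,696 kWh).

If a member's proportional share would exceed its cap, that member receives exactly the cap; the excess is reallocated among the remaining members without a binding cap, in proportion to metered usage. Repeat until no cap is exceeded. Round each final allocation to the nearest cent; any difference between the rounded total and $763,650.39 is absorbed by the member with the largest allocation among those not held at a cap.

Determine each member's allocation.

Lindqvist: $255,687.98 | Tam: $166,200.00 | Andrade: $341,762.41

Metered usage total: 8,221.
Unconstrained shares: Lindqvist 187,359.5471; Tam 325,858.8454; Andrade 250,431.9975.
Cap binds for Tam ($166,200.00); residual $597,450.39 reallocated over remaining metered usage 4,713.
Remaining shares: Lindqvist 255,687.9772 → $255,687.98; Andrade 341,762.4128 → $341,762.41.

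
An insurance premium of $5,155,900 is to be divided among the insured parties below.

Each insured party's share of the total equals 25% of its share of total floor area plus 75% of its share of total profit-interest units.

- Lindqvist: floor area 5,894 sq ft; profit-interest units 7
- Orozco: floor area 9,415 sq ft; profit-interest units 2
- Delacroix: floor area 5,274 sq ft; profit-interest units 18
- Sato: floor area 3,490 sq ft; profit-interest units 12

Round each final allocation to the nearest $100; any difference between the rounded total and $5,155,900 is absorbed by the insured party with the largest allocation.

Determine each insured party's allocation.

Lindqvist: $1,009,700; Orozco: $702,400; Delacroix: $2,067,100; Sato: $1,376,700

Totals — floor area 24,073, profit-interest units 39.
Blended shares (25% floor area + 75% profit-interest units): Lindqvist 0.1958; Orozco 0.1362; Delacroix 0.4009; Sato 0.2670.
Unrounded shares: Lindqvist 1,009,654.32; Orozco 702,424.63; Delacroix 2,067,127.93; Sato 1,376,693.13.
At nearest $100: Lindqvist $1,009,700; Orozco $702,400; Delacroix $2,067,100; Sato $1,376,700. Sum = $5,155,900.
Sum already equals the total — no adjustment.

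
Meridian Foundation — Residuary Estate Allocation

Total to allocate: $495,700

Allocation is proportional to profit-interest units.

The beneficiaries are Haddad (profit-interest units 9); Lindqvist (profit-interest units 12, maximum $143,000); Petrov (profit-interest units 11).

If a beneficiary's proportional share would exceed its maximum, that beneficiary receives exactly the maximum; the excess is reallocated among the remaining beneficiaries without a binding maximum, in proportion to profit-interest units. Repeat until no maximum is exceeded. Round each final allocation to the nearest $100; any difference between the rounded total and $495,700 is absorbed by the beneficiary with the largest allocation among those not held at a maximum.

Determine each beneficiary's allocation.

Haddad: $158,700 · Lindqvist: $143,000 · Petrov: $194,000

Total profit-interest units = 32.
Unconstrained shares: Haddad 139,415.62; Lindqvist 185,887.50; Petrov 170,396.88.
Cap binds for Lindqvist ($143,000); remaining pool $352,700 reallocated over remaining profit-interest units 20.
Remaining shares: Haddad 158,715.00 → $158,700; Petrov 193,985.00 → $194,000.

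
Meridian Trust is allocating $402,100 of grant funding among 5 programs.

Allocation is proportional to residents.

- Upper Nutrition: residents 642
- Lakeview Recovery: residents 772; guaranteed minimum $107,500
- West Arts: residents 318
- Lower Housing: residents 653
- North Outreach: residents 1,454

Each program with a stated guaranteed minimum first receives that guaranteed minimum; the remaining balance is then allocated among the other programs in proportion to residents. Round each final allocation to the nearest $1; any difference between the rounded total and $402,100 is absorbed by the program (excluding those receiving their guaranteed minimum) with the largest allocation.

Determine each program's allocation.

Upper Nutrition: $61,667 | Lakeview Recovery: $107,500 | West Arts: $30,545 | Lower Housing: $62,724 | North Outreach: $139,664

Minimums first: Lakeview Recovery $107,500. Remaining pool $294,600.
Remaining pool split over remaining residents 3,067: Upper Nutrition 61,667.17 → $61,667; West Arts 30,545.42 → $30,545; Lower Housing 62,723.77 → $62,724; North Outreach 139,663.65 → $139,664.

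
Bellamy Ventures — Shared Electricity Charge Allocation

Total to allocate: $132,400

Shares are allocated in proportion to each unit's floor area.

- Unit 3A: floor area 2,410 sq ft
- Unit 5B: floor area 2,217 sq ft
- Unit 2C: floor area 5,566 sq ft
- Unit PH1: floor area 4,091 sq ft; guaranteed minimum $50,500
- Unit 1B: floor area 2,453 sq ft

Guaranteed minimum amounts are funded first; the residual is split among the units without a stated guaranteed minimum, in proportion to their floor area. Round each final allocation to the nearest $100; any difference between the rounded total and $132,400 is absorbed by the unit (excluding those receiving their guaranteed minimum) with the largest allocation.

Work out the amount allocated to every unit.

Unit 3A: $15,600; Unit 5B: $14,400; Unit 2C: $36,000; Unit PH1: $50,500; Unit 1B: $15,900

Fund the minimums — Unit PH1 $50,500. Residual $81,900.
Residual split over remaining floor area 12,646: Unit 3A 15,608.02 → $15,600; Unit 5B 14,358.08 → $14,400; Unit 2C 36,047.40 → $36,000; Unit 1B 15,886.50 → $15,900.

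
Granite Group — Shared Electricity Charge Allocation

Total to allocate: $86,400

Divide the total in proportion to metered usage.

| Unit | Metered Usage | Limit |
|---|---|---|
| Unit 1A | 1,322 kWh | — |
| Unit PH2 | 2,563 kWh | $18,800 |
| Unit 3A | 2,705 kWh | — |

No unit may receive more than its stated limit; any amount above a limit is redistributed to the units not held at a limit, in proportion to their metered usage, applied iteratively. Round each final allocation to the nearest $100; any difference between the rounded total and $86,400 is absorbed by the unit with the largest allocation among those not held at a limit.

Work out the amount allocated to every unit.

Total metered usage = 6,590.
Pro-rata shares before constraints: Unit 1A 17,332.44; Unit PH2 33,602.91; Unit 3A 35,464.64.
Capped: Unit PH2 ($18,800); residual $67,600 reallocated over remaining metered usage 4,027.
Shares after redistribution: Unit 1A 22,192.00 → $22,200; Unit 3A 45,408.00 → $45,400.

Unit 1A: $22,200; Unit PH2: $18,800; Unit 3A: $45,400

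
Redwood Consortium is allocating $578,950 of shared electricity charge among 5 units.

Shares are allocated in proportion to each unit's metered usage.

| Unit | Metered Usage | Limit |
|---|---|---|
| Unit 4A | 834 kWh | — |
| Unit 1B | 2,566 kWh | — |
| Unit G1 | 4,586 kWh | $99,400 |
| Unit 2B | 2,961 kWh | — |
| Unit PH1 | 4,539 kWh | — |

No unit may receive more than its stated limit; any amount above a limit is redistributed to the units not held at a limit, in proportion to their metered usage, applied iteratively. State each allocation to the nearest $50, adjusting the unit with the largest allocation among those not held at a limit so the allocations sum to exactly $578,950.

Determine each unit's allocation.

Unit 4A: $36,700 | Unit 1B: $112,900 | Unit G1: $99,400 | Unit 2B: $130,250 | Unit PH1: $199,700

Total metered usage = 15,486.
Pro-rata shares before constraints: Unit 4A 31,179.41; Unit 1B 95,930.89; Unit G1 171,449.35; Unit 2B 110,698.11; Unit PH1 169,692.24.
Cap binds for Unit G1 ($99,400); residual $479,550 reallocated over remaining metered usage 10,900.
Remaining shares: Unit 4A 36,692.17 → $36,700; Unit 1B 112,892.23 → $112,900; Unit 2B 130,270.42 → $130,250; Unit PH1 199,695.18 → $199,700.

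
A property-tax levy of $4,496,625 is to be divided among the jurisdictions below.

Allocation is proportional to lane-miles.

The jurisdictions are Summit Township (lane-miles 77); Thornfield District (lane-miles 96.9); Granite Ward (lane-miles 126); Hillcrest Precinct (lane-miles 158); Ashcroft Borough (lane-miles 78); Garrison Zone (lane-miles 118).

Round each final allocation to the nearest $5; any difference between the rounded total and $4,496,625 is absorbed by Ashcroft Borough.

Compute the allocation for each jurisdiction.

Sum of lane-miles: 653.9.
Pro-rata amounts: Summit Township 77/653.9 × $4,496,625 = 529,500.11; Thornfield District 96.9/653.9 × $4,496,625 = 666,344.95; Granite Ward 126/653.9 × $4,496,625 = 866,454.73; Hillcrest Precinct 158/653.9 × $4,496,625 = 1,086,506.73; Ashcroft Borough 78/653.9 × $4,496,625 = 536,376.74; Garrison Zone 118/653.9 × $4,496,625 = 811,441.73.
After rounding ($5): Summit Township $529,500; Thornfield District $666,345; Granite Ward $866,455; Hillcrest Precinct $1,086,505; Ashcroft Borough $536,375; Garrison Zone $811,440. Sum = $4,496,620.
Difference $4,496,625 − $4,496,620 = +$5 applied to Ashcroft Borough: Ashcroft Borough becomes $536,380.

Summit Township: $529,500; Thornfield District: $666,345; Granite Ward: $866,455; Hillcrest Precinct: $1,086,505; Ashcroft Borough: $536,380; Garrison Zone: $811,440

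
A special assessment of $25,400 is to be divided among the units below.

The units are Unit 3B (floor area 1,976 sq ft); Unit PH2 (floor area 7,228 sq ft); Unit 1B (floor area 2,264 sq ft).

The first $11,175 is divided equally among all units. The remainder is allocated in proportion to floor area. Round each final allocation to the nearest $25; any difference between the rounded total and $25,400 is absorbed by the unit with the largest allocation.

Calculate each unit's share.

Unit 3B: $6,175 · Unit PH2: $12,700 · Unit 1B: $6,525

Equal tier: $11,175 ÷ 3 = $3,725 apiece.
Remainder $14,225 by floor area (total 11,468): Unit 3B 2,451.05 → $2,450; Unit PH2 8,965.67 → $8,975; Unit 1B 2,808.28 → $2,800.
Totals: Unit 3B $3,725 + $2,450 = $6,175; Unit PH2 $3,725 + $8,975 = $12,700; Unit 1B $3,725 + $2,800 = $6,525.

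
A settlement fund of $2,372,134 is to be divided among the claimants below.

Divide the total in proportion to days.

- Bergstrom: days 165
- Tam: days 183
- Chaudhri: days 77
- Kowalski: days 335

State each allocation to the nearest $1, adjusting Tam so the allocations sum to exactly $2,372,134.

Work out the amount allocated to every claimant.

Days total: 760.
Raw shares: Bergstrom 165/760 × $2,372,134 = 515,002.78; Tam 183/760 × $2,372,134 = 571,184.90; Chaudhri 77/760 × $2,372,134 = 240,334.63; Kowalski 335/760 × $2,372,134 = 1,045,611.70.
After rounding ($1): Bergstrom $515,003; Tam $571,185; Chaudhri $240,335; Kowalski $1,045,612. Sum = $2,372,135.
Difference $2,372,134 − $2,372,135 = −$1 applied to Tam: Tam becomes $571,184.

Bergstrom: $515,003 · Tam: $571,184 · Chaudhri: $240,335 · Kowalski: $1,045,612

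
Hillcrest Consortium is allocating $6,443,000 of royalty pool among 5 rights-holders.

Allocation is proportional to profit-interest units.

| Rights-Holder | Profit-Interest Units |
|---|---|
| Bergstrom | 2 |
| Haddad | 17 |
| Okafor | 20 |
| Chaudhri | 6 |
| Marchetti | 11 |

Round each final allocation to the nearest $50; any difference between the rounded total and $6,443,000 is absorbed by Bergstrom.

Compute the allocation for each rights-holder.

Bergstrom: $230,150 | Haddad: $1,955,900 | Okafor: $2,301,050 | Chaudhri: $690,300 | Marchetti: $1,265,600

Profit-interest units total: 56.
Pro-rata amounts: Bergstrom 2/56 × $6,443,000 = 230,107.14; Haddad 17/56 × $6,443,000 = 1,955,910.71; Okafor 20/56 × $6,443,000 = 2,301,071.43; Chaudhri 6/56 × $6,443,000 = 690,321.43; Marchetti 11/56 × $6,443,000 = 1,265,589.29.
After rounding ($50): Bergstrom $230,100; Haddad $1,955,900; Okafor $2,301,050; Chaudhri $690,300; Marchetti $1,265,600. Sum = $6,442,950.
Difference $6,443,000 − $6,442,950 = +$50 applied to Bergstrom: Bergstrom becomes $230,150.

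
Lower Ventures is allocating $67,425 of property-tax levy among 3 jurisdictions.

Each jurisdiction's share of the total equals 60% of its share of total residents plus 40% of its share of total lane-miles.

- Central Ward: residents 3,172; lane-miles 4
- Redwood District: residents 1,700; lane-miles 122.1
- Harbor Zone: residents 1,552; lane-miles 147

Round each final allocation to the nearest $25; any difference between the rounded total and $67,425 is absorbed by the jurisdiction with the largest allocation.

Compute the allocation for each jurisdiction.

Central Ward: $20,375 · Redwood District: $22,775 · Harbor Zone: $24,275

Totals — residents 6,424, lane-miles 273.1.
Blended shares (60% residents + 40% lane-miles): Central Ward 0.3021; Redwood District 0.3376; Harbor Zone 0.3603.
Pro-rata amounts: Central Ward 20,370.62; Redwood District 22,763.70; Harbor Zone 24,290.68.
After rounding ($25): Central Ward $20,375; Redwood District $22,775; Harbor Zone $24,300. Sum = $67,450.
Difference $67,425 − $67,450 = −$25 applied to largest allocation (Harbor Zone): Harbor Zone becomes $24,275.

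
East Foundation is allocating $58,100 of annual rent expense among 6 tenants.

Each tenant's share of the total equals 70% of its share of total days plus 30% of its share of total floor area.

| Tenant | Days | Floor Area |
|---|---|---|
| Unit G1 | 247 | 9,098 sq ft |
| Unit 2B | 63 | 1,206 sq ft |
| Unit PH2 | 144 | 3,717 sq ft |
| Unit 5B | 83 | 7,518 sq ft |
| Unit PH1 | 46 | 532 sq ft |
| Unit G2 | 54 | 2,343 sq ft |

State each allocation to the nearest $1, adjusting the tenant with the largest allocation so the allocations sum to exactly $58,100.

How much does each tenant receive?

Days total 637; floor area total 24,414.
Blended shares (70% days + 30% floor area): Unit G1 0.3832; Unit 2B 0.0841; Unit PH2 0.2039; Unit 5B 0.1836; Unit PH1 0.0571; Unit G2 0.0881.
Unrounded shares: Unit G1 22,265.38; Unit 2B 4,883.31; Unit PH2 11,847.54; Unit 5B 10,666.59; Unit PH1 3,316.74; Unit G2 5,120.44.
After rounding ($1): Unit G1 $22,265; Unit 2B $4,883; Unit PH2 $11,848; Unit 5B $10,667; Unit PH1 $3,317; Unit G2 $5,120. Sum = $58,100.
Rounded total matches; no reconciliation needed.

Unit G1: $22,265; Unit 2B: $4,883; Unit PH2: $11,848; Unit 5B: $10,667; Unit PH1: $3,317; Unit G2: $5,120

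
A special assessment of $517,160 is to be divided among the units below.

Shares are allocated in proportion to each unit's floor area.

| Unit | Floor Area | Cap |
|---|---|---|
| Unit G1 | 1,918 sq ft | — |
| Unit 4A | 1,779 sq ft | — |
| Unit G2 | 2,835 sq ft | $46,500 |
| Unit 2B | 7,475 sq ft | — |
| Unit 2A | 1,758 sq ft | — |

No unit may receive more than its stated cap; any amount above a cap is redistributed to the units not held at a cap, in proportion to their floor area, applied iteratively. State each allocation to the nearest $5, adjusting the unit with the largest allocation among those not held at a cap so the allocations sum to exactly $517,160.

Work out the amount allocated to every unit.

Total floor area = 15,765.
Unconstrained shares: Unit G1 62,918.67; Unit 4A 58,358.87; Unit G2 93,000.23; Unit 2B 245,212.24; Unit 2A 57,669.98.
Cap binds for Unit G2 ($46,500); residual $470,660 reallocated over remaining floor area 12,930.
Remaining shares: Unit G1 69,816.39 → $69,815; Unit 4A 64,756.70 → $64,755; Unit 2B 272,094.62 → $272,095; Unit 2A 63,992.29 → $63,990.
Rounding difference +$5 applied to Unit 2B → $272,100.

Unit G1: $69,815 | Unit 4A: $64,755 | Unit G2: $46,500 | Unit 2B: $272,100 | Unit 2A: $63,990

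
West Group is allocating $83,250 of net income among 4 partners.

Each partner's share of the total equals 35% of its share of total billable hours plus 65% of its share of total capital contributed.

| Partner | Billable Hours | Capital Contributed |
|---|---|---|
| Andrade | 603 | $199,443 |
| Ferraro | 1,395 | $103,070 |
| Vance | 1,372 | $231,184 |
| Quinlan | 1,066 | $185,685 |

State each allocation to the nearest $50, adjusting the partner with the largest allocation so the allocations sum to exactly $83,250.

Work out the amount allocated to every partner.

Andrade: $18,950 | Ferraro: $16,900 | Vance: $26,450 | Quinlan: $20,950

Billable hours total 4,436; capital contributed total 719,382.
Blended shares (35% billable hours + 65% capital contributed): Andrade 0.2278; Ferraro 0.2032; Vance 0.3171; Quinlan 0.2519.
Unrounded shares: Andrade 18,963.02; Ferraro 16,915.95; Vance 26,401.72; Quinlan 20,969.31.
After rounding ($50): Andrade $18,950; Ferraro $16,900; Vance $26,400; Quinlan $20,950. Sum = $83,200.
Difference $83,250 − $83,200 = +$50 applied to largest allocation (Vance): Vance becomes $26,450.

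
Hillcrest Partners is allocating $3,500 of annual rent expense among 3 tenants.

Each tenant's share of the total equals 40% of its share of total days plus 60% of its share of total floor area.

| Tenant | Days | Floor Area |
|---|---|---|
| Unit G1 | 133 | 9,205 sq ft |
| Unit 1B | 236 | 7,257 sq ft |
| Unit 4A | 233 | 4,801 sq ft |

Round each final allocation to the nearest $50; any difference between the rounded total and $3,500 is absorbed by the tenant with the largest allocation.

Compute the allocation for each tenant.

Unit G1: $1,200 · Unit 1B: $1,300 · Unit 4A: $1,000

Days total 602; floor area total 21,263.
Blended shares (40% days + 60% floor area): Unit G1 0.3481; Unit 1B 0.3616; Unit 4A 0.2903.
Raw shares: Unit G1 1,218.42; Unit 1B 1,265.56; Unit 4A 1,016.02.
Rounded to nearest $50: Unit G1 $1,200; Unit 1B $1,250; Unit 4A $1,000. Sum = $3,450.
Difference $3,500 − $3,450 = +$50 applied to largest allocation (Unit 1B): Unit 1B becomes $1,300.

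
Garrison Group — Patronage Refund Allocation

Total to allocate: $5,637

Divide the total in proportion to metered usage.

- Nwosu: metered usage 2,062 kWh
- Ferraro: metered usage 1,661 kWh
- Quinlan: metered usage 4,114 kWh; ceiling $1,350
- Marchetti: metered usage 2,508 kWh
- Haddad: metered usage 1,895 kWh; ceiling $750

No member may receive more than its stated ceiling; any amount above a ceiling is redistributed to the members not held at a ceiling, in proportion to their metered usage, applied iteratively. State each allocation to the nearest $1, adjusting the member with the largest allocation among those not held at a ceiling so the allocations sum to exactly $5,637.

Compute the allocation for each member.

Combined metered usage = 12,240.
Unconstrained shares: Nwosu 949.63; Ferraro 764.96; Quinlan 1,894.66; Marchetti 1,155.03; Haddad 872.72.
Capped: Quinlan ($1,350), Haddad ($750); residual $3,537 reallocated over remaining metered usage 6,231.
Shares after redistribution: Nwosu 1,170.49 → $1,170; Ferraro 942.86 → $943; Marchetti 1,423.66 → $1,424.

Nwosu: $1,170; Ferraro: $943; Quinlan: $1,350; Marchetti: $1,424; Haddad: $750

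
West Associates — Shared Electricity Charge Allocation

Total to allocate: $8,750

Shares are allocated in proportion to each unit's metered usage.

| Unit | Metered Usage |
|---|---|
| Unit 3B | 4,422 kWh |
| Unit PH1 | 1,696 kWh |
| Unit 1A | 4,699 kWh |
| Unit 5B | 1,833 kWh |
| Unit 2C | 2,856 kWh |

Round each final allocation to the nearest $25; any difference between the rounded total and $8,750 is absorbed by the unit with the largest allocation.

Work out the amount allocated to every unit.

Unit 3B: $2,500; Unit PH1: $950; Unit 1A: $2,675; Unit 5B: $1,025; Unit 2C: $1,600

Combined metered usage = 15,506.
Unrounded shares: Unit 3B 4,422/15,506 × $8,750 = 2,495.32; Unit PH1 1,696/15,506 × $8,750 = 957.05; Unit 1A 4,699/15,506 × $8,750 = 2,651.63; Unit 5B 1,833/15,506 × $8,750 = 1,034.36; Unit 2C 2,856/15,506 × $8,750 = 1,611.63.
At nearest $25: Unit 3B $2,500; Unit PH1 $950; Unit 1A $2,650; Unit 5B $1,025; Unit 2C $1,600. Sum = $8,725.
Difference $8,750 − $8,725 = +$25 applied to largest allocation (Unit 1A): Unit 1A becomes $2,675.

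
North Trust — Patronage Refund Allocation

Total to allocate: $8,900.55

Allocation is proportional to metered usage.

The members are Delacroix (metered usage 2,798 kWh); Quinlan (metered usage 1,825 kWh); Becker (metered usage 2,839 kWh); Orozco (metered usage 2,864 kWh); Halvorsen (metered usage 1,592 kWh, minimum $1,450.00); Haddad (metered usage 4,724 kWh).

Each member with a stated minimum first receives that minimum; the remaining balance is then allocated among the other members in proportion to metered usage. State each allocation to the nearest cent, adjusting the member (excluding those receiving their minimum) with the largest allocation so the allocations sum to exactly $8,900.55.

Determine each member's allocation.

Guaranteed amounts: Halvorsen $1,450.00. Balance $7,450.55.
Balance split over remaining metered usage 15,050: Delacroix 1,385.1587 → $1,385.16; Quinlan 903.4720 → $903.47; Becker 1,405.4559 → $1,405.46; Orozco 1,417.8322 → $1,417.83; Haddad 2,338.6311 → $2,338.63.

Delacroix: $1,385.16 | Quinlan: $903.47 | Becker: $1,405.46 | Orozco: $1,417.83 | Halvorsen: $1,450.00 | Haddad: $2,338.63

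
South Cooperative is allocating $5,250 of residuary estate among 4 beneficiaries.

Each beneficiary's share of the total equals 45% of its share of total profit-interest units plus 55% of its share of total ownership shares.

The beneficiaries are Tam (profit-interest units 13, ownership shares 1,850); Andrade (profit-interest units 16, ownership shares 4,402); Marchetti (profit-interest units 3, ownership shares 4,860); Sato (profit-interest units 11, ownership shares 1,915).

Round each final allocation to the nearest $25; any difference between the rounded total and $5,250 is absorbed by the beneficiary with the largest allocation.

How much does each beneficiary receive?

Totals — profit-interest units 43, ownership shares 13,027.
Composite weights (45% profit-interest units + 55% ownership shares): Tam 0.2142; Andrade 0.3533; Marchetti 0.2366; Sato 0.1960.
Proportional shares: Tam 1,124.31; Andrade 1,854.80; Marchetti 1,242.07; Sato 1,028.83.
At nearest $25: Tam $1,125; Andrade $1,850; Marchetti $1,250; Sato $1,025. Sum = $5,250.
No rounding difference to absorb.

Tam: $1,125 | Andrade: $1,850 | Marchetti: $1,250 | Sato: $1,025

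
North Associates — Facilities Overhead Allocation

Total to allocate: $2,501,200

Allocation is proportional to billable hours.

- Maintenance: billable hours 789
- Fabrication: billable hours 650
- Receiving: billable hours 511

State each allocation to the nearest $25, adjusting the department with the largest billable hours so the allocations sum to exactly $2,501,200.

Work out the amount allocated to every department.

Maintenance: $1,012,025 · Fabrication: $833,725 · Receiving: $655,450

Billable hours total: 789 + 650 + 511 = 1,950.
Pro-rata amounts: Maintenance 1,012,024.00; Fabrication 833,733.33; Receiving 655,442.67.
At nearest $25: Maintenance $1,012,025; Fabrication $833,725; Receiving $655,450. Sum = $2,501,200.
No rounding difference to absorb.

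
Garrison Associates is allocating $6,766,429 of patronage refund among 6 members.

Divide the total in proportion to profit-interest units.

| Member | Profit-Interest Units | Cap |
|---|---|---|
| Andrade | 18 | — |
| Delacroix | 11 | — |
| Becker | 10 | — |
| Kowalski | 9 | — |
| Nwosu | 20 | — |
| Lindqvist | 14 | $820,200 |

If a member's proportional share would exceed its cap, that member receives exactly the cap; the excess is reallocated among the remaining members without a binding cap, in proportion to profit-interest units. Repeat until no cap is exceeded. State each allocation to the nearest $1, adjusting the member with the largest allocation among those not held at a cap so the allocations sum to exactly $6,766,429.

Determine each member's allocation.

Andrade: $1,574,002; Delacroix: $961,890; Becker: $874,445; Kowalski: $787,001; Nwosu: $1,748,891; Lindqvist: $820,200

Sum of profit-interest units: 82.
Pro-rata shares before constraints: Andrade 1,485,313.68; Delacroix 907,691.70; Becker 825,174.27; Kowalski 742,656.84; Nwosu 1,650,348.54; Lindqvist 1,155,243.98.
Cap binds for Lindqvist ($820,200); residual $5,946,229 reallocated over remaining profit-interest units 68.
Redistributed shares: Andrade 1,574,001.79 → $1,574,002; Delacroix 961,889.99 → $961,890; Becker 874,445.44 → $874,445; Kowalski 787,000.90 → $787,001; Nwosu 1,748,890.88 → $1,748,891.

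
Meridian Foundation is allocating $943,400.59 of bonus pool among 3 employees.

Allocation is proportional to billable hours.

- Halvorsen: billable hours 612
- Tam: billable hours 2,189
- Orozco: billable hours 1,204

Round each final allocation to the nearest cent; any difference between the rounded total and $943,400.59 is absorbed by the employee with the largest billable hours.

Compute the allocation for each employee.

Halvorsen: $144,160.09 · Tam: $515,631.43 · Orozco: $283,609.07

Billable hours total: 612 + 2,189 + 1,204 = 4,005.
Raw shares: Halvorsen 144,160.0902; Tam 515,631.4336; Orozco 283,609.0663.
Rounded to nearest cent: Halvorsen $144,160.09; Tam $515,631.43; Orozco $283,609.07. Sum = $943,400.59.
Rounded total matches; no reconciliation needed.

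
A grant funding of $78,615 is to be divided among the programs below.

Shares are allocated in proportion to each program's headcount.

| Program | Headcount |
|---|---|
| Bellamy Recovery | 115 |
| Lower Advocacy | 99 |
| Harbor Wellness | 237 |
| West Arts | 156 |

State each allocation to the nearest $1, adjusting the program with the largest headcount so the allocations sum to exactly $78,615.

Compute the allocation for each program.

Sum of headcount: 115 + 99 + 237 + 156 = 607.
Raw shares: Bellamy Recovery 14,894.11; Lower Advocacy 12,821.89; Harbor Wellness 30,694.82; West Arts 20,204.18.
After rounding ($1): Bellamy Recovery $14,894; Lower Advocacy $12,822; Harbor Wellness $30,695; West Arts $20,204. Sum = $78,615.
Sum already equals the total — no adjustment.

Bellamy Recovery: $14,894 · Lower Advocacy: $12,822 · Harbor Wellness: $30,695 · West Arts: $20,204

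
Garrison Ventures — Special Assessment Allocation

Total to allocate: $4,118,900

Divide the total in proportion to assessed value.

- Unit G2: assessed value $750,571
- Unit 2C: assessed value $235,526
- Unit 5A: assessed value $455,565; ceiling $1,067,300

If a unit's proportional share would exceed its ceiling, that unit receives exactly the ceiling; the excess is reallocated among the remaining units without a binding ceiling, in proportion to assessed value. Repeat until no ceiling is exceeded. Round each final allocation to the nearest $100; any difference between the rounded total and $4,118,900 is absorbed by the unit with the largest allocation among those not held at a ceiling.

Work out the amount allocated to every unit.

Combined assessed value = 1,441,662.
Proportional shares (ignoring caps): Unit G2 2,144,418.66; Unit 2C 672,909.49; Unit 5A 1,301,571.85.
Capped: Unit 5A ($1,067,300); remaining pool $3,051,600 reallocated over remaining assessed value 986,097.
Remaining shares: Unit G2 2,322,735.45 → $2,322,700; Unit 2C 728,864.55 → $728,900.

Unit G2: $2,322,700 · Unit 2C: $728,900 · Unit 5A: $1,067,300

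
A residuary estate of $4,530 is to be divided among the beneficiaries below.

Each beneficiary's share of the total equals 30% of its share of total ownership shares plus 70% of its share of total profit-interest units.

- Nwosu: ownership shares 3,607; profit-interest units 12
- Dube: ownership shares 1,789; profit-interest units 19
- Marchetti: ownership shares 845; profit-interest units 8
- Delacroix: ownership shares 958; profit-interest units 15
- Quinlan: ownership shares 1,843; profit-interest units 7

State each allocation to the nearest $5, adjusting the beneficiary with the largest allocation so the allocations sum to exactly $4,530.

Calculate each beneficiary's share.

Totals — ownership shares 9,042, profit-interest units 61.
Blended shares (30% ownership shares + 70% profit-interest units): Nwosu 0.2574; Dube 0.2774; Marchetti 0.1198; Delacroix 0.2039; Quinlan 0.1415.
Proportional shares: Nwosu 1,165.93; Dube 1,256.57; Marchetti 542.87; Delacroix 923.74; Quinlan 640.89.
At nearest $5: Nwosu $1,165; Dube $1,255; Marchetti $545; Delacroix $925; Quinlan $640. Sum = $4,530.
Sum already equals the total — no adjustment.

Nwosu: $1,165 | Dube: $1,255 | Marchetti: $545 | Delacroix: $925 | Quinlan: $640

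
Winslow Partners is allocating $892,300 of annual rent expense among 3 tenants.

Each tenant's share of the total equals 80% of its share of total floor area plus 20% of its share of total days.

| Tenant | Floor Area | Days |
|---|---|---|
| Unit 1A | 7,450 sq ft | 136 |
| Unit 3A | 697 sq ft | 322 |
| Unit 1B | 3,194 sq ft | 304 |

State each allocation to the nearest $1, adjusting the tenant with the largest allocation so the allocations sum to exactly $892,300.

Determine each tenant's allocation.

Floor area total 11,341; days total 762.
Combined weights (80% floor area + 20% days): Unit 1A 0.5612; Unit 3A 0.1337; Unit 1B 0.3051.
Pro-rata amounts: Unit 1A 500,778.74; Unit 3A 119,283.71; Unit 1B 272,237.55.
At nearest $1: Unit 1A $500,779; Unit 3A $119,284; Unit 1B $272,238. Sum = $892,301.
Difference $892,300 − $892,301 = −$1 applied to largest allocation (Unit 1A): Unit 1A becomes $500,778.

Unit 1A: $500,778 | Unit 3A: $119,284 | Unit 1B: $272,238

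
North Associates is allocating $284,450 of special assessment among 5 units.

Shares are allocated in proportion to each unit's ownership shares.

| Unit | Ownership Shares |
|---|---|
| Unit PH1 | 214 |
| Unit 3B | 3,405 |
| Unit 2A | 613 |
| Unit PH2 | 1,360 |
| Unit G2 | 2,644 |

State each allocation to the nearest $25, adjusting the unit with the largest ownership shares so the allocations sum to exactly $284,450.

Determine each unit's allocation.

Unit PH1: $7,400 | Unit 3B: $117,575 | Unit 2A: $21,175 | Unit PH2: $46,975 | Unit G2: $91,325

Combined ownership shares = 214 + 3,405 + 613 + 1,360 + 2,644 = 8,236.
Raw shares: Unit PH1 7,391.00; Unit 3B 117,599.84; Unit 2A 21,171.42; Unit PH2 46,970.86; Unit G2 91,316.88.
At nearest $25: Unit PH1 $7,400; Unit 3B $117,600; Unit 2A $21,175; Unit PH2 $46,975; Unit G2 $91,325. Sum = $284,475.
Difference $284,450 − $284,475 = −$25 applied to largest ownership shares (Unit 3B): Unit 3B becomes $117,575.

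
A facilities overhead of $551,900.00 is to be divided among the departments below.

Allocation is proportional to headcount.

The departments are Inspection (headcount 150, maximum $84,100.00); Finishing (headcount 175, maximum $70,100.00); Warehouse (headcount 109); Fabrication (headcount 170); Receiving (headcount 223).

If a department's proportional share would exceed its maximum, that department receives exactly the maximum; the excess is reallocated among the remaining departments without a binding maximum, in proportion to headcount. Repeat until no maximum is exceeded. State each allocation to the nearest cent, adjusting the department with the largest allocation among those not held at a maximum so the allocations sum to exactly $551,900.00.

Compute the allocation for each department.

Sum of headcount: 827.
Proportional shares (ignoring caps): Inspection 100,102.7811; Finishing 116,786.5780; Warehouse 72,741.3543; Fabrication 113,449.8186; Receiving 148,819.4680.
Held at cap: Inspection ($84,100.00), Finishing ($70,100.00); residual $397,700.00 reallocated over remaining headcount 502.
Redistributed shares: Warehouse 86,353.1873 → $86,353.19; Fabrication 134,679.2829 → $134,679.28; Receiving 176,667.5299 → $176,667.53.

Inspection: $84,100.00; Finishing: $70,100.00; Warehouse: $86,353.19; Fabrication: $134,679.28; Receiving: $176,667.53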